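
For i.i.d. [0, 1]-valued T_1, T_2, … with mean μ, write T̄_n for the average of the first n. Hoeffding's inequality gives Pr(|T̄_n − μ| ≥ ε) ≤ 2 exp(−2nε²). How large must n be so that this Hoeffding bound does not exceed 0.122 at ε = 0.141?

71

Require 2·exp(−2nε²) ≤ 0.122, i.e. 2nε² ≥ ln(2/0.122) = 2.796881.
So n ≥ 2.796881 / (2·0.141²) = 70.341.
The smallest integer n is 71.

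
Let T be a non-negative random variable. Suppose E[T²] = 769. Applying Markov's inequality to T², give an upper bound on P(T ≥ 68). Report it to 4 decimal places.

Since T ≥ 0, the event {T ≥ 68} is the same as {T² ≥ 4624}.
Markov's inequality applied to T² gives P(T² ≥ 4624) ≤ E[T²]/4624 = 769/4624 = 0.1663.

0.1663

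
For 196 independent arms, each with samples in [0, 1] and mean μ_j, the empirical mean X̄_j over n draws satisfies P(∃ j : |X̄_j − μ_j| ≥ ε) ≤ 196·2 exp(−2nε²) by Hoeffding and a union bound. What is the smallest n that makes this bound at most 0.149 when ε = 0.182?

119

Need 2·196·exp(−2nε²) ≤ 0.149, i.e. exp(−2nε²) ≤ 0.149/392.
So 2nε² ≥ ln(392/0.149) = 7.875071.
Hence n ≥ 7.875071/(2·0.182²) = 118.873.
The smallest integer n is 119.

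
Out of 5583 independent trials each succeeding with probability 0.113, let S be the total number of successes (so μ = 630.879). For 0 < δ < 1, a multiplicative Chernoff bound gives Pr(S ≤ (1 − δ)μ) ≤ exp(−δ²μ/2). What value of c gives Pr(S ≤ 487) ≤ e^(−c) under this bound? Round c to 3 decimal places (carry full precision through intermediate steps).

16.407

Write 487 = (1 − δ)μ, so δ = 1 − 487/630.879 = 0.2280612…
Then the exponent is δ²μ/2 = (μ − 487)²/(2μ) = 16.406606.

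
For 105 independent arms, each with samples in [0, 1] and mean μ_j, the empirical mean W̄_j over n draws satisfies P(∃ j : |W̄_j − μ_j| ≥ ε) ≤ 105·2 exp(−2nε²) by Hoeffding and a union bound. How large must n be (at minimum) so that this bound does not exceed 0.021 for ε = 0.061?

Need 2·105·exp(−2nε²) ≤ 0.021, i.e. exp(−2nε²) ≤ 0.021/210.
So 2nε² ≥ ln(210/0.021) = 9.210340.
Hence n ≥ 9.210340/(2·0.061²) = 1237.616.
The smallest integer n is 1238.

1238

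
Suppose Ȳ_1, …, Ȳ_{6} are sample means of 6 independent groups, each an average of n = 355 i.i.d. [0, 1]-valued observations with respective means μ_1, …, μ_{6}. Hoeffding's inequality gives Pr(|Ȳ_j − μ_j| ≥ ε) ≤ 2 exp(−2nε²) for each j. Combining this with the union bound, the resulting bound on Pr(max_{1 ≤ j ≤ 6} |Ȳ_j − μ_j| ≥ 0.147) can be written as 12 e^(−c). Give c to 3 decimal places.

15.342

Union bound over the 6 events: Pr(max_{1 ≤ j ≤ 6} |Ȳ_j − μ_j| ≥ 0.147) ≤ 6·2·exp(−2nε²) = 12 exp(−2·355·0.147²).
So c = 2·355·0.147² = 15.3424.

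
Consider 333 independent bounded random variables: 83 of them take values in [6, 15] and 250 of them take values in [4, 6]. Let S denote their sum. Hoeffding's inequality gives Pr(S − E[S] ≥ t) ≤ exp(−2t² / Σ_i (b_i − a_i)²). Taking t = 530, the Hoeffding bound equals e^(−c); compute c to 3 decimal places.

72.744

Σ(b_i − a_i)² = 83·9² + 250·2² = 7723.
c = 2t² / 7723 = 2·530² / 7723 = 72.7438.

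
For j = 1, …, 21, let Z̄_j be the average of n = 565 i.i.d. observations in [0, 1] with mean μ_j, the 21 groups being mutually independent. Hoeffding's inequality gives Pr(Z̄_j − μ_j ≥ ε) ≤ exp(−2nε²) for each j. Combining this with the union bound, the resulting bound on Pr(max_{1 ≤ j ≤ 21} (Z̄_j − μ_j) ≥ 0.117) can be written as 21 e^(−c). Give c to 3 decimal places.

Union bound over the 21 events: Pr(max_{1 ≤ j ≤ 21} (Z̄_j − μ_j) ≥ 0.117) ≤ 21·exp(−2nε²) = 21 exp(−2·565·0.117²).
So c = 2·565·0.117² = 15.4686.

15.469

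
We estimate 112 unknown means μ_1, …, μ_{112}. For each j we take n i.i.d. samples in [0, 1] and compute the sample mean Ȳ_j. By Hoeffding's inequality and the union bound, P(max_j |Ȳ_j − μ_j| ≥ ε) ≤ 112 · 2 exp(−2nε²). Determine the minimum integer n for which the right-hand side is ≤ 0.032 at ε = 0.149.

200

Need 2·112·exp(−2nε²) ≤ 0.032, i.e. exp(−2nε²) ≤ 0.032/224.
So 2nε² ≥ ln(224/0.032) = 8.853665.
Hence n ≥ 8.853665/(2·0.149²) = 199.398.
The smallest integer n is 200.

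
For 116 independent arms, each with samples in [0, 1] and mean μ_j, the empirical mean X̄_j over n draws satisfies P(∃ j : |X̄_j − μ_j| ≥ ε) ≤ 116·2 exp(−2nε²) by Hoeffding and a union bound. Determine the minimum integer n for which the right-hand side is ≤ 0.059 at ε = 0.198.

106

Need 2·116·exp(−2nε²) ≤ 0.059, i.e. exp(−2nε²) ≤ 0.059/232.
So 2nε² ≥ ln(232/0.059) = 8.276955.
Hence n ≥ 8.276955/(2·0.198²) = 105.563.
The smallest integer n is 106.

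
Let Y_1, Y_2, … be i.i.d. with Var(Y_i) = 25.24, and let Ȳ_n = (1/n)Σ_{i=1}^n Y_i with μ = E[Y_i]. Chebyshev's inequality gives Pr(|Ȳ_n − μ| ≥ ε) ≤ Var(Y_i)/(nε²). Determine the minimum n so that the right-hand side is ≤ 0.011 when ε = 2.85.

283

Require 25.24/(n·2.85²) ≤ 0.011, i.e. n ≥ 25.24/(0.011·2.85²) = 282.493.
The smallest integer n is 283.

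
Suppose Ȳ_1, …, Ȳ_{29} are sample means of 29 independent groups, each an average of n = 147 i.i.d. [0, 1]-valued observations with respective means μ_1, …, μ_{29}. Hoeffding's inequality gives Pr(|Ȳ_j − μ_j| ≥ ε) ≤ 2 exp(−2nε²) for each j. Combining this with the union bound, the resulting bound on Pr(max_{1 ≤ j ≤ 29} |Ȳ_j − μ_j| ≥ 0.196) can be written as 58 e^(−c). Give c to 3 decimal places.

Union bound over the 29 events: Pr(max_{1 ≤ j ≤ 29} |Ȳ_j − μ_j| ≥ 0.196) ≤ 29·2·exp(−2nε²) = 58 exp(−2·147·0.196²).
So c = 2·147·0.196² = 11.2943.

11.294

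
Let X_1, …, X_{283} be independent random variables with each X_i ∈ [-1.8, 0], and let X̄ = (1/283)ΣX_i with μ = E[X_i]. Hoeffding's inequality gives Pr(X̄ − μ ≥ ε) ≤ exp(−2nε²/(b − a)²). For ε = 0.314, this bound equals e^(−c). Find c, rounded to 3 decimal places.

c = 2nε²/(b − a)² = 2·283·0.314² / 1.8² = 17.2239.

17.224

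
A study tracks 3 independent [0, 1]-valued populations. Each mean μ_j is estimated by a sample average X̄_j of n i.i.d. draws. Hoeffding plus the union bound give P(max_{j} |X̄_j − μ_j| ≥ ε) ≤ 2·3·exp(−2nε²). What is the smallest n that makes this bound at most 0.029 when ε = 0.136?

145

Need 2·3·exp(−2nε²) ≤ 0.029, i.e. exp(−2nε²) ≤ 0.029/6.
So 2nε² ≥ ln(6/0.029) = 5.332219.
Hence n ≥ 5.332219/(2·0.136²) = 144.145.
The smallest integer n is 145.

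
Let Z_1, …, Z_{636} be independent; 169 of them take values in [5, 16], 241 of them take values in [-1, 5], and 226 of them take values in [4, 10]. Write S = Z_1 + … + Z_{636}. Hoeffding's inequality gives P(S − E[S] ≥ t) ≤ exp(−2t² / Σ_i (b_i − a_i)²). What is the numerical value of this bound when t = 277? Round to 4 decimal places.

0.0163

Σ(b_i − a_i)² = 169·11² + 241·6² + 226·6² = 37261.
Exponent = 2·277² / 37261 = 4.11846.
Bound = exp(−4.11846) = 0.01627.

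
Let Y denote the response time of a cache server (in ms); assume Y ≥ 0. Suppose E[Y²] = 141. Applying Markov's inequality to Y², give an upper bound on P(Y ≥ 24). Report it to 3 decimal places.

Since Y ≥ 0, the event {Y ≥ 24} is the same as {Y² ≥ 576}.
Markov's inequality applied to Y² gives P(Y² ≥ 576) ≤ E[Y²]/576 = 141/576 = 0.2448.

0.245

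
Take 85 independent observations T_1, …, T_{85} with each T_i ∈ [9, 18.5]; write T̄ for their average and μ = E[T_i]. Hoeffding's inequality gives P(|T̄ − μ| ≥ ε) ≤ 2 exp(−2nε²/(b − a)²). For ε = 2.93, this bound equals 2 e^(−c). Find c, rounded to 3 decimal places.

c = 2nε²/(b − a)² = 2·85·2.93² / 9.5² = 16.1710.

16.171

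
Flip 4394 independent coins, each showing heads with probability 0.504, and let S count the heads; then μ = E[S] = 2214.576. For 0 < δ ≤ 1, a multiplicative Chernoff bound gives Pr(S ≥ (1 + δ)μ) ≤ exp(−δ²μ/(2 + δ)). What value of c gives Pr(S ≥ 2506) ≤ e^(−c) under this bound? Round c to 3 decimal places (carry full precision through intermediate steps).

17.991

Write 2506 = (1 + δ)μ, so δ = 2506/2214.576 − 1 = 0.1315936…
Then the exponent is δ²μ/(2 + δ) = (2506 − μ)² / (μ·(2 + δ)) = 17.991014.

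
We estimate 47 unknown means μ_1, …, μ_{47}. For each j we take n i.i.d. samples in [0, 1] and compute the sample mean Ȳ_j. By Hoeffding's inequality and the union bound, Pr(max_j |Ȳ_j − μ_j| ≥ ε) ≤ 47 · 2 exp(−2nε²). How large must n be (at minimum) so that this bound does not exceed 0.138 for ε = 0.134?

Need 2·47·exp(−2nε²) ≤ 0.138, i.e. exp(−2nε²) ≤ 0.138/94.
So 2nε² ≥ ln(94/0.138) = 6.523796.
Hence n ≥ 6.523796/(2·0.134²) = 181.661.
The smallest integer n is 182.

182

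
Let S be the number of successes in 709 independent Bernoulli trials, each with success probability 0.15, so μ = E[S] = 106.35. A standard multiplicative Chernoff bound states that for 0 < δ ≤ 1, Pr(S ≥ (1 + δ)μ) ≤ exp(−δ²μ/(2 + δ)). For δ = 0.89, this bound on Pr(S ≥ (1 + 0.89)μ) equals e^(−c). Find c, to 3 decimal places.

29.149

c = δ²μ/(2 + δ) = 0.89²·106.35/(2 + 0.89) = 29.1487.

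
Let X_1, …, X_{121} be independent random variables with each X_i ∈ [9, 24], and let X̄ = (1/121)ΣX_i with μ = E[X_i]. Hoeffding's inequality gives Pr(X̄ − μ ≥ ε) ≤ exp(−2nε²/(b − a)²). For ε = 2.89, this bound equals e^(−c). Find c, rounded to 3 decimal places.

c = 2nε²/(b − a)² = 2·121·2.89² / 15² = 8.9831.

8.983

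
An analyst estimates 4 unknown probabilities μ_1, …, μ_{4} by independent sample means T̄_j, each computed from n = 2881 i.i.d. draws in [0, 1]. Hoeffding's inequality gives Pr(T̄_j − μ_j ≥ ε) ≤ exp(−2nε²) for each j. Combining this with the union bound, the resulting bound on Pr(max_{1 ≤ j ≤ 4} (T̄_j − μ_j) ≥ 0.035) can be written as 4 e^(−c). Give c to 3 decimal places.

Union bound over the 4 events: Pr(max_{1 ≤ j ≤ 4} (T̄_j − μ_j) ≥ 0.035) ≤ 4·exp(−2nε²) = 4 exp(−2·2881·0.035²).
So c = 2·2881·0.035² = 7.0584.

7.058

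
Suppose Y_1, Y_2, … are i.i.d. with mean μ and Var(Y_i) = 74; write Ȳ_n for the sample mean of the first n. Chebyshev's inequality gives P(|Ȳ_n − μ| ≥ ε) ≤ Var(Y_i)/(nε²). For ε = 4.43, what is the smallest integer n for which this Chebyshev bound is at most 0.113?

34

Require 74/(n·4.43²) ≤ 0.113, i.e. n ≥ 74/(0.113·4.43²) = 33.369.
The smallest integer n is 34.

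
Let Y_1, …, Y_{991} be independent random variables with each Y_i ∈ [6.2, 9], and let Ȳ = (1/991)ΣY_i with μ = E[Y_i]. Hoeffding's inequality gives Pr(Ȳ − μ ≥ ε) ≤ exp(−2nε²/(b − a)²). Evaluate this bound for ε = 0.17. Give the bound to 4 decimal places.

0.0007

Exponent: 2nε²/(b − a)² = 2·991·0.17² / 2.8² = 7.30610.
Bound = exp(−7.30610) = 0.00067.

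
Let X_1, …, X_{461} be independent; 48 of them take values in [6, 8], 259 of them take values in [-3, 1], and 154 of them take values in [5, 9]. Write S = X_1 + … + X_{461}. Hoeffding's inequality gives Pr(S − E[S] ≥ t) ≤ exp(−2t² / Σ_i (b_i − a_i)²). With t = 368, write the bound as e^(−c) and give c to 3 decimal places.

39.831

Σ(b_i − a_i)² = 48·2² + 259·4² + 154·4² = 6800.
c = 2t² / 6800 = 2·368² / 6800 = 39.8306.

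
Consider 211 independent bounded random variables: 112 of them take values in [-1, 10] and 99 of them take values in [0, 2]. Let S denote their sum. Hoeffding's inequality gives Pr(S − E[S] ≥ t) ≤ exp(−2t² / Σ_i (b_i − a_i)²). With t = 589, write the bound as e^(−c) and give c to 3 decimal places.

Σ(b_i − a_i)² = 112·11² + 99·2² = 13948.
c = 2t² / 13948 = 2·589² / 13948 = 49.7449.

49.745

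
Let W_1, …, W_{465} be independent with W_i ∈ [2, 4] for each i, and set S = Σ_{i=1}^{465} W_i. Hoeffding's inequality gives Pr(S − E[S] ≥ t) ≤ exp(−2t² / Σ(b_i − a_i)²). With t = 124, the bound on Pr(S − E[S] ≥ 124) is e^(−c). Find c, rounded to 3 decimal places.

Σ(b_i − a_i)² = 465·(2)² = 1860.
c = 2t²/1860 = 2·124²/1860 = 16.5333.

16.533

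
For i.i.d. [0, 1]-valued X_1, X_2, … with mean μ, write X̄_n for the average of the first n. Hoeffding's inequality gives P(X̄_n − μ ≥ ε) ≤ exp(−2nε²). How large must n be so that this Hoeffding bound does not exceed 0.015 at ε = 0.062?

Require exp(−2nε²) ≤ 0.015, i.e. 2nε² ≥ ln(1/0.015) = 4.199705.
So n ≥ 4.199705 / (2·0.062²) = 546.268.
The smallest integer n is 547.

547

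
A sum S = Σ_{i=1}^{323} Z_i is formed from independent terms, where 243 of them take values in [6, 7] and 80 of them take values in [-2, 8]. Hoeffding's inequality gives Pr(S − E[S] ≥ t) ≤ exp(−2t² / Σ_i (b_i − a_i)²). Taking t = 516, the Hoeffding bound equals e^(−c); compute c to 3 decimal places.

64.602

Σ(b_i − a_i)² = 243·1² + 80·10² = 8243.
c = 2t² / 8243 = 2·516² / 8243 = 64.6017.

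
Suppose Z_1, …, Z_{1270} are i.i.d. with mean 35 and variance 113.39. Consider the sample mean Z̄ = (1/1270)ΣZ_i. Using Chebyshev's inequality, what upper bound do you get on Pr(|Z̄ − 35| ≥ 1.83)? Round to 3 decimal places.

0.027

Var(Z̄) = Var(Z_i)/n = 113.39/1270 = 0.089283.
Chebyshev: Pr(|Z̄ − 35| ≥ 1.83) ≤ Var(Z̄)/(1.83)² = 113.39/(1270·1.83²) = 0.0267.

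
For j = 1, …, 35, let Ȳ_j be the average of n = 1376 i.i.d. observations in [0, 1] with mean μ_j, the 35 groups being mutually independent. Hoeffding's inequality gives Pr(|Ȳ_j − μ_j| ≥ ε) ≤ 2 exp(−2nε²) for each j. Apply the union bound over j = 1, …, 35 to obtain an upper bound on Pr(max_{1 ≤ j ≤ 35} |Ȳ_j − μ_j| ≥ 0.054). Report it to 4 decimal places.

0.0229

Per-experiment Hoeffding bound: 2·exp(−2·1376·0.054²) = 2·exp(−8.02483) = 0.00065447.
Union bound over 35 events: 35·0.00065447 = 0.02291.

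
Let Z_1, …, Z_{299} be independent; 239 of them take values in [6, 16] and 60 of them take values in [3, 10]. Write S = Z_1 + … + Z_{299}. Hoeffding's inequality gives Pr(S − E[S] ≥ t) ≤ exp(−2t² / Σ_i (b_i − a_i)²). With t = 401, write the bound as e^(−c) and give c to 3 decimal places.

11.982

Σ(b_i − a_i)² = 239·10² + 60·7² = 26840.
c = 2t² / 26840 = 2·401² / 26840 = 11.9822.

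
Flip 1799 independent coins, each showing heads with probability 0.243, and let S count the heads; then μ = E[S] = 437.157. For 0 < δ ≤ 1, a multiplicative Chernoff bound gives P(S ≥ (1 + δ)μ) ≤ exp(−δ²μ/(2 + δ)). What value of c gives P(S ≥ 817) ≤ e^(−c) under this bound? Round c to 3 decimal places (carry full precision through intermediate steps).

115.042

Write 817 = (1 + δ)μ, so δ = 817/437.157 − 1 = 0.8688938…
Then the exponent is δ²μ/(2 + δ) = (817 − μ)² / (μ·(2 + δ)) = 115.041980.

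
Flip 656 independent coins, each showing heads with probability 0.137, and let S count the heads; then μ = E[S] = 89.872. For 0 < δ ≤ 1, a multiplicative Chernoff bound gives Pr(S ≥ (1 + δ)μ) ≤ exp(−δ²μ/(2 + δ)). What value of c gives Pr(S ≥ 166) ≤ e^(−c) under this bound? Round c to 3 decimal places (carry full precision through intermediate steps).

22.650

Write 166 = (1 + δ)μ, so δ = 166/89.872 − 1 = 0.8470714…
Then the exponent is δ²μ/(2 + δ) = (166 − μ)² / (μ·(2 + δ)) = 22.649889.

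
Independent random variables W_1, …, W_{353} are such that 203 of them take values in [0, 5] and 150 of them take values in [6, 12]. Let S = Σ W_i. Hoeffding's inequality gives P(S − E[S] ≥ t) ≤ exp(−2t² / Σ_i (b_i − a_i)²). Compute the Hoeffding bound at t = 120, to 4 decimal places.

Σ(b_i − a_i)² = 203·5² + 150·6² = 10475.
Exponent = 2·120² / 10475 = 2.74940.
Bound = exp(−2.74940) = 0.06397.

0.0640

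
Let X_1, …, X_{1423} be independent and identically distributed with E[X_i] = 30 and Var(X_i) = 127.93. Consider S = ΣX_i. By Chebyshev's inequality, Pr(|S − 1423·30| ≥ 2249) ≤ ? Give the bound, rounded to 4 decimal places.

0.0360

Var(S) = n·Var(X_i) = 1423·127.93 = 182044.39.
Chebyshev: Pr(|S − 1423·30| ≥ 2249) ≤ Var(S)/2249² = 182044.39/5058001 = 0.0360.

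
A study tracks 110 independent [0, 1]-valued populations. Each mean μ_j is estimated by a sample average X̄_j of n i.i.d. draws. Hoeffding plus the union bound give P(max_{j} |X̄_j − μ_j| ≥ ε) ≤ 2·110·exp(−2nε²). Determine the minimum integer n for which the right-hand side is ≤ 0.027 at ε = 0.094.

510

Need 2·110·exp(−2nε²) ≤ 0.027, i.e. exp(−2nε²) ≤ 0.027/220.
So 2nε² ≥ ln(220/0.027) = 9.005546.
Hence n ≥ 9.005546/(2·0.094²) = 509.594.
The smallest integer n is 510.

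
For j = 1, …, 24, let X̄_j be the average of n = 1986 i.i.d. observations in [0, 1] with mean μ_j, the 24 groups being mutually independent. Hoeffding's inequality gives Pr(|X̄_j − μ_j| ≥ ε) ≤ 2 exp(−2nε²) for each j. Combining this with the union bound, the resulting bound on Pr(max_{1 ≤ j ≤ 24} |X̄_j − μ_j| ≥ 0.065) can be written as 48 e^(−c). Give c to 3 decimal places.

Union bound over the 24 events: Pr(max_{1 ≤ j ≤ 24} |X̄_j − μ_j| ≥ 0.065) ≤ 24·2·exp(−2nε²) = 48 exp(−2·1986·0.065²).
So c = 2·1986·0.065² = 16.7817.

16.782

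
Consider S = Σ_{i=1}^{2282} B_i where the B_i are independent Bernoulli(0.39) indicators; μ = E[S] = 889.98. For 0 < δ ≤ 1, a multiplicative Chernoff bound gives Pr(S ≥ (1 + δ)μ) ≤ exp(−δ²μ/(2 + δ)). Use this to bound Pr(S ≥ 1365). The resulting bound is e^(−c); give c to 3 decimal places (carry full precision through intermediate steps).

100.065

Write 1365 = (1 + δ)μ, so δ = 1365/889.98 − 1 = 0.5337423…
Then the exponent is δ²μ/(2 + δ) = (1365 − μ)² / (μ·(2 + δ)) = 100.064746.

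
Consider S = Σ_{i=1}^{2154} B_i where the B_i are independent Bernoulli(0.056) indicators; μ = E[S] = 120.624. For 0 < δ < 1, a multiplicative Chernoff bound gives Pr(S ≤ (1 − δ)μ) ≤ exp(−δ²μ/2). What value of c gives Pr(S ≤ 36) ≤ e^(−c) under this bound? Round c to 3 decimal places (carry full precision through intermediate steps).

29.684

Write 36 = (1 − δ)μ, so δ = 1 − 36/120.624 = 0.7015519…
Then the exponent is δ²μ/2 = (μ − 36)²/(2μ) = 29.684065.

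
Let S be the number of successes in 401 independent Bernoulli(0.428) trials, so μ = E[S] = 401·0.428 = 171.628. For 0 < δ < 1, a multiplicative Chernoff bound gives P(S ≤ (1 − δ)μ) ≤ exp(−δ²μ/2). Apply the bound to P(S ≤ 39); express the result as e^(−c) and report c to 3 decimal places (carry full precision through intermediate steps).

Write 39 = (1 − δ)μ, so δ = 1 − 39/171.628 = 0.7727644…
Then the exponent is δ²μ/2 = (μ − 39)²/(2μ) = 51.245095.

51.245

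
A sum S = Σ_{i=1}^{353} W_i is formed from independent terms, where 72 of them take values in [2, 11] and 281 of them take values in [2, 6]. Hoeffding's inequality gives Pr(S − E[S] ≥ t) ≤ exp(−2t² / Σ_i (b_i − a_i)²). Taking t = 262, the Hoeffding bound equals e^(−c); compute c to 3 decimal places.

Σ(b_i − a_i)² = 72·9² + 281·4² = 10328.
c = 2t² / 10328 = 2·262² / 10328 = 13.2928.

13.293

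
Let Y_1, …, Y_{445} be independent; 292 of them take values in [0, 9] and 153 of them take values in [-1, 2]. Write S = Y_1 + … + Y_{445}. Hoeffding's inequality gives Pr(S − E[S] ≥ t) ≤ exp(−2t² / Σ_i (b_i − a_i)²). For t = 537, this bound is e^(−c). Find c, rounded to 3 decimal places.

23.043

Σ(b_i − a_i)² = 292·9² + 153·3² = 25029.
c = 2t² / 25029 = 2·537² / 25029 = 23.0428.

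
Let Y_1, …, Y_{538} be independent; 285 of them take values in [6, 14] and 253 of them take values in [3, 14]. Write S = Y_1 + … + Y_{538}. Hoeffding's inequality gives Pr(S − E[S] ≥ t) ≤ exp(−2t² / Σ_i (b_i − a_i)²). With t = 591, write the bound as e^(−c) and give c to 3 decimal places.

14.299

Σ(b_i − a_i)² = 285·8² + 253·11² = 48853.
c = 2t² / 48853 = 2·591² / 48853 = 14.2993.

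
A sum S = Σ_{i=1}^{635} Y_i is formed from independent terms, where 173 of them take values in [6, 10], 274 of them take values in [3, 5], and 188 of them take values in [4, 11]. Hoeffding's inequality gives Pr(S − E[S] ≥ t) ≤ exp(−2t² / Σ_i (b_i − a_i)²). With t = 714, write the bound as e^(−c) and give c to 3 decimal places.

77.974

Σ(b_i − a_i)² = 173·4² + 274·2² + 188·7² = 13076.
c = 2t² / 13076 = 2·714² / 13076 = 77.9743.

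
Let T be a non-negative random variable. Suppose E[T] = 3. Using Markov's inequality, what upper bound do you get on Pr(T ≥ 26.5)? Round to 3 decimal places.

Markov's inequality: for a non-negative random variable, Pr(T ≥ a) ≤ E[T]/a.
Here E[T] = 3 and a = 26.5, so the bound is 3/26.5 = 0.1132.

0.113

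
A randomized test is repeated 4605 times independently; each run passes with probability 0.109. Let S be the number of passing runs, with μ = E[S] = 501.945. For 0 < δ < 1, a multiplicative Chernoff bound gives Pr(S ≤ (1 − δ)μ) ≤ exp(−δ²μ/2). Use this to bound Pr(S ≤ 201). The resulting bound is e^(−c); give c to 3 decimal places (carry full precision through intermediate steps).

Write 201 = (1 − δ)μ, so δ = 1 − 201/501.945 = 0.5995577…
Then the exponent is δ²μ/2 = (μ − 201)²/(2μ) = 90.216949.

90.217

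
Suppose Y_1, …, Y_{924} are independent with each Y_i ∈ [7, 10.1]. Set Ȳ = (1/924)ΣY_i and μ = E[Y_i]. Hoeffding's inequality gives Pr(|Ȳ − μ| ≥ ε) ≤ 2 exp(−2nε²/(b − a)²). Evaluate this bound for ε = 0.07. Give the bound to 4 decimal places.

0.7795

Exponent: 2nε²/(b − a)² = 2·924·0.07² / 3.1² = 0.94227.
Bound = 2·exp(−0.94227) = 0.77949.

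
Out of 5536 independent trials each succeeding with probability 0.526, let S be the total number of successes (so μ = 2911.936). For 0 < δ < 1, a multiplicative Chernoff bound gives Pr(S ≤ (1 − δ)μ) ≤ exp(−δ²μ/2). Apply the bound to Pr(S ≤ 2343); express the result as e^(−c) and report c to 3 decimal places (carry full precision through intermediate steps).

Write 2343 = (1 − δ)μ, so δ = 1 − 2343/2911.936 = 0.1953807…
Then the exponent is δ²μ/2 = (μ − 2343)²/(2μ) = 55.579548.

55.580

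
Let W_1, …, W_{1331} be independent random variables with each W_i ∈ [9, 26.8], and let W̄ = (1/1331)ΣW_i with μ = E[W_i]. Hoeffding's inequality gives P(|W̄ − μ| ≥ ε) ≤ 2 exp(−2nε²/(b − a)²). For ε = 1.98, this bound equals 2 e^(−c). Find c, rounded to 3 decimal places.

32.938

c = 2nε²/(b − a)² = 2·1331·1.98² / 17.8² = 32.9381.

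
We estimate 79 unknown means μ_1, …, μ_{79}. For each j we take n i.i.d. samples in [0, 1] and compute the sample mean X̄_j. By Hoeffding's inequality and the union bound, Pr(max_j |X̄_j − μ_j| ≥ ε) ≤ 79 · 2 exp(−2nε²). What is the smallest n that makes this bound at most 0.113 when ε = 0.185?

106

Need 2·79·exp(−2nε²) ≤ 0.113, i.e. exp(−2nε²) ≤ 0.113/158.
So 2nε² ≥ ln(158/0.113) = 7.242962.
Hence n ≥ 7.242962/(2·0.185²) = 105.814.
The smallest integer n is 106.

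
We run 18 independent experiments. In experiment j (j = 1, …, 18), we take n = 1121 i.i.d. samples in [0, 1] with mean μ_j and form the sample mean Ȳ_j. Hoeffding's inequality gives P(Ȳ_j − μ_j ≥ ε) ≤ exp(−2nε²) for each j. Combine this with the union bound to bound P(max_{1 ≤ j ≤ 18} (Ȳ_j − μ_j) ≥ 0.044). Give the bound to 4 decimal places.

Per-experiment Hoeffding bound: exp(−2·1121·0.044²) = exp(−4.34051) = 0.01303.
Union bound over 18 events: 18·0.01303 = 0.23454.

0.2345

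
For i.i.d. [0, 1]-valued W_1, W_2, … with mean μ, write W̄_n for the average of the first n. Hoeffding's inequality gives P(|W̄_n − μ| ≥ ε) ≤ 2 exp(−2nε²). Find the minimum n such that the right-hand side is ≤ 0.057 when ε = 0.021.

4034

Require 2·exp(−2nε²) ≤ 0.057, i.e. 2nε² ≥ ln(2/0.057) = 3.557851.
So n ≥ 3.557851 / (2·0.021²) = 4033.845.
The smallest integer n is 4034.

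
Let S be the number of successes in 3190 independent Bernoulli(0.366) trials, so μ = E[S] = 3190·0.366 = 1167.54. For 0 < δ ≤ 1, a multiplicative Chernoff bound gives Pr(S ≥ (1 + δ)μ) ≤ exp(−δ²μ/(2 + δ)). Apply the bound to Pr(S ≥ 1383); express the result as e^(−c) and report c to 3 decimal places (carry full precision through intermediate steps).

18.201

Write 1383 = (1 + δ)μ, so δ = 1383/1167.54 − 1 = 0.1845419…
Then the exponent is δ²μ/(2 + δ) = (1383 − μ)² / (μ·(2 + δ)) = 18.201248.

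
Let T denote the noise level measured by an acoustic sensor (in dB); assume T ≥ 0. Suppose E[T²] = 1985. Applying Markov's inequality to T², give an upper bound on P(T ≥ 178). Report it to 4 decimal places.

Since T ≥ 0, the event {T ≥ 178} is the same as {T² ≥ 31684}.
Markov's inequality applied to T² gives P(T² ≥ 31684) ≤ E[T²]/31684 = 1985/31684 = 0.0626.

0.0626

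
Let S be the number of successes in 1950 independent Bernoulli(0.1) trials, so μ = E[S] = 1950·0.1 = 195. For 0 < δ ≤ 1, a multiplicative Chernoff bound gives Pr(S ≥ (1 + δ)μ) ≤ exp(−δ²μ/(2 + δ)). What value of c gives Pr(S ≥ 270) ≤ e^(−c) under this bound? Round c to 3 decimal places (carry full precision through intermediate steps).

12.097

Write 270 = (1 + δ)μ, so δ = 270/195 − 1 = 0.3846154…
Then the exponent is δ²μ/(2 + δ) = (270 − μ)² / (μ·(2 + δ)) = 12.096774.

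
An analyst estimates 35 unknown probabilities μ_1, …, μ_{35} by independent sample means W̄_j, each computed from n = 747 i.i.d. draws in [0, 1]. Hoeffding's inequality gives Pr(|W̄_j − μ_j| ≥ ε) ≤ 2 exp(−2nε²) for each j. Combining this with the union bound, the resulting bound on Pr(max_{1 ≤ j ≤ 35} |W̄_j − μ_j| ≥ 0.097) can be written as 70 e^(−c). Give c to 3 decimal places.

Union bound over the 35 events: Pr(max_{1 ≤ j ≤ 35} |W̄_j − μ_j| ≥ 0.097) ≤ 35·2·exp(−2nε²) = 70 exp(−2·747·0.097²).
So c = 2·747·0.097² = 14.0570.

14.057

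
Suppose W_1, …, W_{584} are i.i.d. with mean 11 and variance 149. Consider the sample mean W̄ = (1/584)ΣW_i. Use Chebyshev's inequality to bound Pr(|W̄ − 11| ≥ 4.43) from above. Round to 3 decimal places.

0.013

Var(W̄) = Var(W_i)/n = 149/584 = 0.25514.
Chebyshev: Pr(|W̄ − 11| ≥ 4.43) ≤ Var(W̄)/(4.43)² = 149/(584·4.43²) = 0.0130.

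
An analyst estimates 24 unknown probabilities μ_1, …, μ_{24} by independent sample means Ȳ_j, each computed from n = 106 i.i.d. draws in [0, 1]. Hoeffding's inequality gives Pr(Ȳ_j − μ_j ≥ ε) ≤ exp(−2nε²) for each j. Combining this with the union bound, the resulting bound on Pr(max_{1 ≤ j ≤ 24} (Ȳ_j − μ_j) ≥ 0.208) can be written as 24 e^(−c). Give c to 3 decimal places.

9.172

Union bound over the 24 events: Pr(max_{1 ≤ j ≤ 24} (Ȳ_j − μ_j) ≥ 0.208) ≤ 24·exp(−2nε²) = 24 exp(−2·106·0.208²).
So c = 2·106·0.208² = 9.1720.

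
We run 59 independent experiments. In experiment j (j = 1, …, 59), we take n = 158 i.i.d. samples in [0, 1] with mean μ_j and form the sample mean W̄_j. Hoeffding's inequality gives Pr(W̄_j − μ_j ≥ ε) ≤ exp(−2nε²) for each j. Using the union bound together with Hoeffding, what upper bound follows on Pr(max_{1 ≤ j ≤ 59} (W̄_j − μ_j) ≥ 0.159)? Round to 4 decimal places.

Per-experiment Hoeffding bound: exp(−2·158·0.159²) = exp(−7.98880) = 0.00033924.
Union bound over 59 events: 59·0.00033924 = 0.02002.

0.0200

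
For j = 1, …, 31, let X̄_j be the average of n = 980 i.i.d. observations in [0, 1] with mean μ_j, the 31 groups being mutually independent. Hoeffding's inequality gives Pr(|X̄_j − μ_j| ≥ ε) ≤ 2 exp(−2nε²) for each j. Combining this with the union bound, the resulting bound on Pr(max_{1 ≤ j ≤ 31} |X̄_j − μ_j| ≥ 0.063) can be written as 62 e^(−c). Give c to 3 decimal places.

7.779

Union bound over the 31 events: Pr(max_{1 ≤ j ≤ 31} |X̄_j − μ_j| ≥ 0.063) ≤ 31·2·exp(−2nε²) = 62 exp(−2·980·0.063²).
So c = 2·980·0.063² = 7.7792.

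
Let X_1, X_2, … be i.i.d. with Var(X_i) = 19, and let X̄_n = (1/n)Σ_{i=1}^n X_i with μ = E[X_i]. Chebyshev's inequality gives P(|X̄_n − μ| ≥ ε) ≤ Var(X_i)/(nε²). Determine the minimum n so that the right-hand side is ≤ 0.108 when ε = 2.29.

Require 19/(n·2.29²) ≤ 0.108, i.e. n ≥ 19/(0.108·2.29²) = 33.547.
The smallest integer n is 34.

34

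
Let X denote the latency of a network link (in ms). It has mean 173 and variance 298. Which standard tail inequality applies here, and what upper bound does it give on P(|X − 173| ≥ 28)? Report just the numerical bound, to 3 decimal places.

0.380

Mean and variance are known, so Chebyshev's inequality applies.
Chebyshev: P(|X − μ| ≥ t) ≤ Var(X)/t².
Bound = 298 / 784 = 0.3801.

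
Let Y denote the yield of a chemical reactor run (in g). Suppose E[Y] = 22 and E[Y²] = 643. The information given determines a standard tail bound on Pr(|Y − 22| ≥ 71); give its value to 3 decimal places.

0.032

The first two moments determine the variance, so Chebyshev's inequality is the sharpest standard bound available.
Var(Y) = E[Y²] − (E[Y])² = 643 − 484 = 159.
Chebyshev's inequality: Pr(|Y − μ| ≥ t) ≤ Var(Y)/t² = 159/5041 = 0.0315.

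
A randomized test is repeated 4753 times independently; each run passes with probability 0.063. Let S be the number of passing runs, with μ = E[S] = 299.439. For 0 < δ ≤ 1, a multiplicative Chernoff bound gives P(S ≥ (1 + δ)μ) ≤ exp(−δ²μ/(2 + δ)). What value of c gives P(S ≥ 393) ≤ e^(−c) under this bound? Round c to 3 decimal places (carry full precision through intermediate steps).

12.642

Write 393 = (1 + δ)μ, so δ = 393/299.439 − 1 = 0.3124543…
Then the exponent is δ²μ/(2 + δ) = (393 − μ)² / (μ·(2 + δ)) = 12.641779.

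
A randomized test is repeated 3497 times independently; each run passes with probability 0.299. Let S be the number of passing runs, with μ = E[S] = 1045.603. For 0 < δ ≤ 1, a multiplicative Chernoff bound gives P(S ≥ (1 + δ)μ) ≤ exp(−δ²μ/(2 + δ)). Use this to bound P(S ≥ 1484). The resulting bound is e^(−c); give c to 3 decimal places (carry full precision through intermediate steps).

75.977

Write 1484 = (1 + δ)μ, so δ = 1484/1045.603 − 1 = 0.4192767…
Then the exponent is δ²μ/(2 + δ) = (1484 − μ)² / (μ·(2 + δ)) = 75.977112.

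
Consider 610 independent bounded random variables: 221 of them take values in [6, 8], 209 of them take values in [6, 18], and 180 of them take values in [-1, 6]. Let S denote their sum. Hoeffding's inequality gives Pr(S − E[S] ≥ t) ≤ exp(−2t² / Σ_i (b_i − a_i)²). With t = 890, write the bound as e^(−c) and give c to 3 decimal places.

Σ(b_i − a_i)² = 221·2² + 209·12² + 180·7² = 39800.
c = 2t² / 39800 = 2·890² / 39800 = 39.8040.

39.804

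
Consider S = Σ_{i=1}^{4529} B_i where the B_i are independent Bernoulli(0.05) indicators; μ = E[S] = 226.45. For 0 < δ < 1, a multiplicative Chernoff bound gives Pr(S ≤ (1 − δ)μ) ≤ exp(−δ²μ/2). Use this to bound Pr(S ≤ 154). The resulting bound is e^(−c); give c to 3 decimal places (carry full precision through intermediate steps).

Write 154 = (1 − δ)μ, so δ = 1 − 154/226.45 = 0.3199382…
Then the exponent is δ²μ/2 = (μ − 154)²/(2μ) = 11.589760.

11.590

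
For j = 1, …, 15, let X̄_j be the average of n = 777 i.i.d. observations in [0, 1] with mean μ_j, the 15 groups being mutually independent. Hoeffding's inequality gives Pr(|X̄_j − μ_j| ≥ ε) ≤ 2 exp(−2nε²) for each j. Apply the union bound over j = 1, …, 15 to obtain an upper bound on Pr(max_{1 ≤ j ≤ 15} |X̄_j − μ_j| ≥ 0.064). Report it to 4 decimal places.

Per-experiment Hoeffding bound: 2·exp(−2·777·0.064²) = 2·exp(−6.36518) = 0.0034408.
Union bound over 15 events: 15·0.0034408 = 0.05161.

0.0516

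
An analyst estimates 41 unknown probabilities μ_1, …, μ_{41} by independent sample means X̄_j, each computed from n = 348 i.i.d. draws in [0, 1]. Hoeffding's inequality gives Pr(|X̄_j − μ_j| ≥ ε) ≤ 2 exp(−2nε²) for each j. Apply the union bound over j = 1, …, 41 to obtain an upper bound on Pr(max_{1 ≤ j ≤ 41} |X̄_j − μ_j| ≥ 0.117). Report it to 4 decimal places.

0.0060

Per-experiment Hoeffding bound: 2·exp(−2·348·0.117²) = 2·exp(−9.52754) = 0.00014564.
Union bound over 41 events: 41·0.00014564 = 0.00597.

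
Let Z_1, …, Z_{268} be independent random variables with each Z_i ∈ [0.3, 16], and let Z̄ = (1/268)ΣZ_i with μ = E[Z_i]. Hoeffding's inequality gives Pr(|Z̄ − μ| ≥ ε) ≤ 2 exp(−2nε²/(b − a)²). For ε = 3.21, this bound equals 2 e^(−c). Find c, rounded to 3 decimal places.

c = 2nε²/(b − a)² = 2·268·3.21² / 15.7² = 22.4066.

22.407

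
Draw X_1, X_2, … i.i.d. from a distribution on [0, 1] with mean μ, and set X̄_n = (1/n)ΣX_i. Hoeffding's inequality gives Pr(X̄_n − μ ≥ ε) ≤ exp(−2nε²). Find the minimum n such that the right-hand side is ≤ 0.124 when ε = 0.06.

Require exp(−2nε²) ≤ 0.124, i.e. 2nε² ≥ ln(1/0.124) = 2.087474.
So n ≥ 2.087474 / (2·0.06²) = 289.927.
The smallest integer n is 290.

290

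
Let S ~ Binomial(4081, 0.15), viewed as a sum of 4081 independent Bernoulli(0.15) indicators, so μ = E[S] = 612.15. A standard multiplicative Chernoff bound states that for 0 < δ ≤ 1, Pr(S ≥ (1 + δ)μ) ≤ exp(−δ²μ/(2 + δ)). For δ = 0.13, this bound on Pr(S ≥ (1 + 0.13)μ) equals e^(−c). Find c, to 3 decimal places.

c = δ²μ/(2 + δ) = 0.13²·612.15/(2 + 0.13) = 4.8570.

4.857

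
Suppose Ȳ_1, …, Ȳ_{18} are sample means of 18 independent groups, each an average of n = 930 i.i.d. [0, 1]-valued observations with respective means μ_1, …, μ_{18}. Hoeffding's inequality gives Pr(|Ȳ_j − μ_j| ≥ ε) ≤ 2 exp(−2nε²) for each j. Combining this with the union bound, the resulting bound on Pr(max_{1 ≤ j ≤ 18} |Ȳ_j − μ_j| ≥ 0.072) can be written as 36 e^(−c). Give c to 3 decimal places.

9.642

Union bound over the 18 events: Pr(max_{1 ≤ j ≤ 18} |Ȳ_j − μ_j| ≥ 0.072) ≤ 18·2·exp(−2nε²) = 36 exp(−2·930·0.072²).
So c = 2·930·0.072² = 9.6422.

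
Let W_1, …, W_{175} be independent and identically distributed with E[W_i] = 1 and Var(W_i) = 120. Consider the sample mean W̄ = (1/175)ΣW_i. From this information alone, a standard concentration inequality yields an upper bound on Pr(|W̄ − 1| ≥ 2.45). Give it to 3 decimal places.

0.114

With mean and variance of each term known, Chebyshev's inequality bounds the deviation of the sum (or sample mean).
Var(W̄) = Var(W_i)/n = 120/175 = 0.68571.
Chebyshev: Pr(|W̄ − 1| ≥ 2.45) ≤ Var(W̄)/(2.45)² = 120/(175·2.45²) = 0.1142.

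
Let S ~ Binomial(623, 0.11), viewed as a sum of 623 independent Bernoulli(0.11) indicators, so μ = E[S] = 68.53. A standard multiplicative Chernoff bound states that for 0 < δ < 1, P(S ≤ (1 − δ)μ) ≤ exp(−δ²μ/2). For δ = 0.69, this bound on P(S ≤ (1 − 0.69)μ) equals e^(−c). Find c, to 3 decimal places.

c = δ²μ/2 = 0.69²·68.53/2 = 16.3136.

16.314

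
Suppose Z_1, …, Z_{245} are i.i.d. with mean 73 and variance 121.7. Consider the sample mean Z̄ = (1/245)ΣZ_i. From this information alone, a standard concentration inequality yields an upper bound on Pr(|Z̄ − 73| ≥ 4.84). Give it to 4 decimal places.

With mean and variance of each term known, Chebyshev's inequality bounds the deviation of the sum (or sample mean).
Var(Z̄) = Var(Z_i)/n = 121.7/245 = 0.49673.
Chebyshev: Pr(|Z̄ − 73| ≥ 4.84) ≤ Var(Z̄)/(4.84)² = 121.7/(245·4.84²) = 0.0212.

0.0212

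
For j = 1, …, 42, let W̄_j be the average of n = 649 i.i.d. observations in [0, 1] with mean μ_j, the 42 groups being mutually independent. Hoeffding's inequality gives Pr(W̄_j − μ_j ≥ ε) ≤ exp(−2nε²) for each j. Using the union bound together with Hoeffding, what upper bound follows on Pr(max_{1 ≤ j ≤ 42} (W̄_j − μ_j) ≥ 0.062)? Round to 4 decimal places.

Per-experiment Hoeffding bound: exp(−2·649·0.062²) = exp(−4.98951) = 0.006809.
Union bound over 42 events: 42·0.006809 = 0.28598.

0.2860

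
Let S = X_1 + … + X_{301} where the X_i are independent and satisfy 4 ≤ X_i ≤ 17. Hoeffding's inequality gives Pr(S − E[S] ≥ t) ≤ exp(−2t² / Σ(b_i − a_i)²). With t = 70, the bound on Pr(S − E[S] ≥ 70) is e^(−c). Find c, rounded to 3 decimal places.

0.193

Σ(b_i − a_i)² = 301·(13)² = 50869.
c = 2t²/50869 = 2·70²/50869 = 0.1927.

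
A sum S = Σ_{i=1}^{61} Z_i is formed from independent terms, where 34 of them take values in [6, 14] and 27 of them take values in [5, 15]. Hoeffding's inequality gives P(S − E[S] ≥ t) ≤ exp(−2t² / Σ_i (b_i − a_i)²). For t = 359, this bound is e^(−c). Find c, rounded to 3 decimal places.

52.863

Σ(b_i − a_i)² = 34·8² + 27·10² = 4876.
c = 2t² / 4876 = 2·359² / 4876 = 52.8634.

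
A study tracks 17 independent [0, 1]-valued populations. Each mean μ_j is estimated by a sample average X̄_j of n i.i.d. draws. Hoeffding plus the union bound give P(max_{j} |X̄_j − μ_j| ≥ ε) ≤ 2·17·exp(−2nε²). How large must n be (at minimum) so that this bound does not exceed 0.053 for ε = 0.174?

107

Need 2·17·exp(−2nε²) ≤ 0.053, i.e. exp(−2nε²) ≤ 0.053/34.
So 2nε² ≥ ln(34/0.053) = 6.463824.
Hence n ≥ 6.463824/(2·0.174²) = 106.748.
The smallest integer n is 107.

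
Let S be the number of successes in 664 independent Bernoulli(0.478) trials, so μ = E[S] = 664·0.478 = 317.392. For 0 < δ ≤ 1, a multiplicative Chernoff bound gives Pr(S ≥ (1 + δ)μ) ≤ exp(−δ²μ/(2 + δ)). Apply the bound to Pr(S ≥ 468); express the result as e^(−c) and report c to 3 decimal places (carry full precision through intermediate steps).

Write 468 = (1 + δ)μ, so δ = 468/317.392 − 1 = 0.4745173…
Then the exponent is δ²μ/(2 + δ) = (468 − μ)² / (μ·(2 + δ)) = 28.880826.

28.881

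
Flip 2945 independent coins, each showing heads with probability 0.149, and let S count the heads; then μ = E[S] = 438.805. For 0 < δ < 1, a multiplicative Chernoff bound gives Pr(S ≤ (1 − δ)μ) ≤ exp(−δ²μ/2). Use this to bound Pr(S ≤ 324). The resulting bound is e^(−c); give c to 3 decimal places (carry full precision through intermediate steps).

Write 324 = (1 − δ)μ, so δ = 1 − 324/438.805 = 0.261631…
Then the exponent is δ²μ/2 = (μ − 324)²/(2μ) = 15.018275.

15.018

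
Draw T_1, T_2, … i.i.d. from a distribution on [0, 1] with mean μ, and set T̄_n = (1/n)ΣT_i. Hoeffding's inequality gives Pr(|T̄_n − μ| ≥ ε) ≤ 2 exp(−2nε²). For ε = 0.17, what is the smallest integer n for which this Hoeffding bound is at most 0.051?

64

Require 2·exp(−2nε²) ≤ 0.051, i.e. 2nε² ≥ ln(2/0.051) = 3.669077.
So n ≥ 3.669077 / (2·0.17²) = 63.479.
The smallest integer n is 64.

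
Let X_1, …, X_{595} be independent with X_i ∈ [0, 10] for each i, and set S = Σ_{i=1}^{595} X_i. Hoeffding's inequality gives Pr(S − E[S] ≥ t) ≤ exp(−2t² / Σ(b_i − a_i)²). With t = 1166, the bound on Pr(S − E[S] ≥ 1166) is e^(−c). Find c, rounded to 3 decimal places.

45.699

Σ(b_i − a_i)² = 595·(10)² = 59500.
c = 2t²/59500 = 2·1166²/59500 = 45.6994.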